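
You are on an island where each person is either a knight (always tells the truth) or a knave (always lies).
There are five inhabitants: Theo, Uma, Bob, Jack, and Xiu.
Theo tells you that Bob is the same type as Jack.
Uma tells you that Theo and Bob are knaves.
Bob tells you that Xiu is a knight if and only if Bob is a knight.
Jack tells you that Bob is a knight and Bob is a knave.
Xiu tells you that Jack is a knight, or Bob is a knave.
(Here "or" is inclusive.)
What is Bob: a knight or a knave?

Bob is a knave.

Consistent assignments: {Theo=knight, Uma=knave, Bob=knave, Jack=knave, Xiu=knight}
In every consistent assignment, Bob is a knave.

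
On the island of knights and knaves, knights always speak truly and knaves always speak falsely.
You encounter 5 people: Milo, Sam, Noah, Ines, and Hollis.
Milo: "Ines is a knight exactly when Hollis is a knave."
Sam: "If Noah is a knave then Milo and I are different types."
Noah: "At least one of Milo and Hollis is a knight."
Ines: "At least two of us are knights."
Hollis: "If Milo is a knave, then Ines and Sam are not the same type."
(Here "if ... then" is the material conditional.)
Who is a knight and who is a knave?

Milo is a knave, Sam is a knave, Noah is a knave, Ines is a knave, and Hollis is a knave.

Milo is a knave; "Ines is a knight exactly when Hollis is a knave" is False, as required.
Sam is a knave, so "if Noah is a knave then Milo and I are different types" must be False — and it is.
As a knave, Noah's statement "at least one of Milo and Hollis is a knight" should be False; it is.
Since Ines is a knave, "at least two of us are knights" needs to be False, which holds.
Hollis is a knave, so "if Milo is a knave, then Ines and Sam are not the same type" must be False — and it is.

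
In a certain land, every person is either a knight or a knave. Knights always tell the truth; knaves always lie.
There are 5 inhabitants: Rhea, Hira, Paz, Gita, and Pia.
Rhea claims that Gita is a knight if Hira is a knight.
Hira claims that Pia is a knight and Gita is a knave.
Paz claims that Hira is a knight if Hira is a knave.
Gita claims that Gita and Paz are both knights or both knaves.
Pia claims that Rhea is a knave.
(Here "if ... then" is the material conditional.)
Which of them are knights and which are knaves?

Knights: Hira, Paz, and Pia. Knaves: Rhea and Gita.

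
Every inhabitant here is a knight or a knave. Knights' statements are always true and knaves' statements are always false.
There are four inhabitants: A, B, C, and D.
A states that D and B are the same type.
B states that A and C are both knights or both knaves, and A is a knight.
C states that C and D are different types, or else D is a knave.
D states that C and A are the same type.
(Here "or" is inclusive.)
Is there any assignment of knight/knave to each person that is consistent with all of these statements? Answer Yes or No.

No

Checking all 16 assignments, each has at least one speaker whose statement's truth value contradicts their type.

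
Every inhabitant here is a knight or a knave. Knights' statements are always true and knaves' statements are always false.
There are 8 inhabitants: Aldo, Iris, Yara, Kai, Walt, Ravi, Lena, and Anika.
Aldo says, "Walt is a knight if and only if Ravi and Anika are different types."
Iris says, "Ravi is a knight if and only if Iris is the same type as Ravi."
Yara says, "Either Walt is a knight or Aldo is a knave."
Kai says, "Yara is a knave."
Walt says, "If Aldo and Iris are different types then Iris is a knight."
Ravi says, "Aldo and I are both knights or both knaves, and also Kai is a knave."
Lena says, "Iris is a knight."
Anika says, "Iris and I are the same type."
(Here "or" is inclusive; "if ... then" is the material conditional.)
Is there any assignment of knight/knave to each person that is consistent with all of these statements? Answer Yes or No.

One consistent assignment: Aldo=knight, Iris=knight, Yara=knight, Kai=knave, Walt=knight, Ravi=knight, Lena=knight, Anika=knave.

Yes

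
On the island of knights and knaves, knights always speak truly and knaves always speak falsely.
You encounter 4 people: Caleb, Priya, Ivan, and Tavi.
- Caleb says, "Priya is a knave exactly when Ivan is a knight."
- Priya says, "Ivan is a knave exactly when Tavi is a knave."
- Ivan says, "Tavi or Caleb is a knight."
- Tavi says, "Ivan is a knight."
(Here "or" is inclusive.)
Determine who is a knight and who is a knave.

Caleb is a knave, Priya is a knight, Ivan is a knight, and Tavi is a knight.

Suppose Caleb is a knight. Then Caleb's statement "Priya is a knave exactly when Ivan is a knight" would have to be true. Checking the 8 ways to assign the others, none is consistent with every speaker.
(For instance, with Priya=knight, Ivan=knight, Tavi=knight, Caleb's claim "Priya is a knave exactly when Ivan is a knight" comes out false where it would need to be true.)
So Caleb must be a knave, making "Priya is a knave exactly when Ivan is a knight" false. Taking Caleb=knave, Priya=knight, Ivan=knight, Tavi=knight, each remaining statement checks out:
  Priya (knight): "Ivan is a knave exactly when Tavi is a knave" — true. ✓
  Ivan (knight): "Tavi or Caleb is a knight" — true. ✓
  Tavi (knight): "Ivan is a knight" — true. ✓
This is the unique consistent assignment.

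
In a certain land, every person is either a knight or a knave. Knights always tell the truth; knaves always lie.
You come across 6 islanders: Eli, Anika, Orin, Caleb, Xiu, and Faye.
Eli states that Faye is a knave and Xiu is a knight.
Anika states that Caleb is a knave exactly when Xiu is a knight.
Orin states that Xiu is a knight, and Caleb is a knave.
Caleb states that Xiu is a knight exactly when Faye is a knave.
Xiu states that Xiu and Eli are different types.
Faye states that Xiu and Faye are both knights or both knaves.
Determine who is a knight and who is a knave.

Eli is a knave, Anika is a knight, Orin is a knight, Caleb is a knave, Xiu is a knight, and Faye is a knight.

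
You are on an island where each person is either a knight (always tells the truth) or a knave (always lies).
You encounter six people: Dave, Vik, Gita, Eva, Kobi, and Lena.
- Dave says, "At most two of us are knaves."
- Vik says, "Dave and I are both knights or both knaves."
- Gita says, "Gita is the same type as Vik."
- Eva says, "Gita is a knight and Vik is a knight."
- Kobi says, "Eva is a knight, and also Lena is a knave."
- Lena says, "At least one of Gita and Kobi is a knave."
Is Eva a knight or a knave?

Consistent assignments: {Dave=knight, Vik=knight, Gita=knight, Eva=knight, Kobi=knight, Lena=knave}; {Dave=knight, Vik=knight, Gita=knight, Eva=knight, Kobi=knave, Lena=knight}
In every consistent assignment, Eva is a knight.

Eva is a knight.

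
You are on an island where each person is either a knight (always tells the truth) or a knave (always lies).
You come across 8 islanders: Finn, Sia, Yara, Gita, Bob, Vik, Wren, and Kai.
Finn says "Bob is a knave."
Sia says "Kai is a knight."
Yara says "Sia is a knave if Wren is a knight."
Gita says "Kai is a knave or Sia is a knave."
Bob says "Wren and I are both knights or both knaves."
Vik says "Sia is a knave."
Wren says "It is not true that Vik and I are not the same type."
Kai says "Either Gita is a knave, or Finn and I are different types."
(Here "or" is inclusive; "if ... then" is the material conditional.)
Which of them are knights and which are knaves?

Knights: Yara, Gita, Bob, Vik, and Wren. Knaves: Finn, Sia, and Kai.

Finn is a knave, and the claim "Bob is a knave" is indeed False.
Sia is a knave, and the claim "Kai is a knight" is indeed False.
Yara is a knight, so "Sia is a knave if Wren is a knight" must be True — and it is.
Gita is a knight; "Kai is a knave or Sia is a knave" is True, as required.
Bob is a knight, so "Wren and I are both knights or both knaves" must be True — and it is.
Vik is a knight; "Sia is a knave" is True, as required.
Wren is a knight; "it is not true that Vik and I are not the same type" is True, as required.
Since Kai is a knave, "either Gita is a knave, or Finn and I are different types" needs to be False, which holds.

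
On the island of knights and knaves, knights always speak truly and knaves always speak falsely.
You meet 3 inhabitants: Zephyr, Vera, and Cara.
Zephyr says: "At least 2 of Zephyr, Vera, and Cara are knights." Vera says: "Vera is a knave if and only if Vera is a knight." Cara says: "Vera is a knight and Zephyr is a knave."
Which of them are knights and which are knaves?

As a knave, Zephyr's statement "at least 2 of Zephyr, Vera, and Cara are knights" should be false; it is.
Vera (knave): "Vera is a knave if and only if Vera is a knight" — false. ✓
Since Cara is a knave, "Vera is a knight and Zephyr is a knave" needs to be false, which holds.

Zephyr is a knave, Vera is a knave, and Cara is a knave.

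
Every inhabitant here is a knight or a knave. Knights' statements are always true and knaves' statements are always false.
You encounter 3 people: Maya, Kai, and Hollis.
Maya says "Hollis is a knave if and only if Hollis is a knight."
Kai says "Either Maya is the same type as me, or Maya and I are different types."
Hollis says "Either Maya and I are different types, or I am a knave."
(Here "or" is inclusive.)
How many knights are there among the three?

The unique consistent assignment is Maya=knave, Kai=knight, Hollis=knight.
That has 2 knights.

2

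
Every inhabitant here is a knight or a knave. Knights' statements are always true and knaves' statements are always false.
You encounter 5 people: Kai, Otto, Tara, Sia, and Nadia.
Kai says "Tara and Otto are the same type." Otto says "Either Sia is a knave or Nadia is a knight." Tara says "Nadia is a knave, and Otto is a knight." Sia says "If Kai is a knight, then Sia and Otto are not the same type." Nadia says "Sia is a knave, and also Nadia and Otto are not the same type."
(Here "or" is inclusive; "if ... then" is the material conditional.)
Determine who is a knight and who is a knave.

Suppose Kai is a knave. Then Kai's statement "Tara and Otto are the same type" would have to be false. Checking the 16 ways to assign the others, none is consistent with every speaker.
(For instance, with Otto=knave, Tara=knave, Sia=knight, Nadia=knave, Kai's claim "Tara and Otto are the same type" comes out true where it would need to be false.)
So Kai must be a knight, making "Tara and Otto are the same type" true. Taking Kai=knight, Otto=knave, Tara=knave, Sia=knight, Nadia=knave, each remaining statement checks out:
  Otto (knave): "either Sia is a knave or Nadia is a knight" — false. ✓
  Tara (knave): "Nadia is a knave, and Otto is a knight" — false. ✓
  Sia (knight): "if Kai is a knight, then Sia and Otto are not the same type" — true. ✓
  Nadia (knave): "Sia is a knave, and also Nadia and Otto are not the same type" — false. ✓
This is the unique consistent assignment.

Kai is a knight, Otto is a knave, Tara is a knave, Sia is a knight, and Nadia is a knave.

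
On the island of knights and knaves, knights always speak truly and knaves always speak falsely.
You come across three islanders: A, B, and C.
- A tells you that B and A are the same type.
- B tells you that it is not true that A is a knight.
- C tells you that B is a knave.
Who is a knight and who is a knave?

Knights: B. Knaves: A and C.

Since A is a knave, "B and A are the same type" needs to be False, which holds.
B is a knight; "it is not true that A is a knight" is true, as required.
C (knave): "B is a knave" — False. ✓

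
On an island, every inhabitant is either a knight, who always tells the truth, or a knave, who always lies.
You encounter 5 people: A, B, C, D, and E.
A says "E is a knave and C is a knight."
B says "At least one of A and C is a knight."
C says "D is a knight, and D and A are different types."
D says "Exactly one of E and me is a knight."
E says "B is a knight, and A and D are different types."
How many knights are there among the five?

0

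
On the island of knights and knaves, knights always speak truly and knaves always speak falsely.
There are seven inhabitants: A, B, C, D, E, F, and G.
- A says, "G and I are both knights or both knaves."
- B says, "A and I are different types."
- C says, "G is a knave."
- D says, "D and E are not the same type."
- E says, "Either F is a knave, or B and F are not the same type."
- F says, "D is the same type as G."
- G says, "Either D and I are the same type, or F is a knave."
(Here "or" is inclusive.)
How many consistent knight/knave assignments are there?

Consistent assignments:
  A=knave, B=knight, C=knave, D=knight, E=knave, F=knight, G=knight

1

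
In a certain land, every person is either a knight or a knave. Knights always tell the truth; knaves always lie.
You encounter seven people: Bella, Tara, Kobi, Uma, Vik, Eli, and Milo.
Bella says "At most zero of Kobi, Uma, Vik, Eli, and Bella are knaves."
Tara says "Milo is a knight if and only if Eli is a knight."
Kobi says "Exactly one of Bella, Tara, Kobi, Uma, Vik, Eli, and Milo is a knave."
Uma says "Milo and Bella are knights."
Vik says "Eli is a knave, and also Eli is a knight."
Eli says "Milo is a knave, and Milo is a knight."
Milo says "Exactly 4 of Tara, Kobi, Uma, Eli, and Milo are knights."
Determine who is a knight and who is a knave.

Bella is a knave, and the claim "at most zero of Kobi, Uma, Vik, Eli, and Bella are knaves" is indeed False.
Tara is a knight, so "Milo is a knight if and only if Eli is a knight" must be True — and it is.
Since Kobi is a knave, "exactly one of Bella, Tara, Kobi, Uma, Vik, Eli, and Milo is a knave" needs to be False, which holds.
Uma is a knave, so "Milo and Bella are knights" must be False — and it is.
Since Vik is a knave, "Eli is a knave, and also Eli is a knight" needs to be False, which holds.
Eli is a knave, so "Milo is a knave, and Milo is a knight" must be False — and it is.
Milo is a knave, and the claim "exactly 4 of Tara, Kobi, Uma, Eli, and Milo are knights" is indeed False.

Bella is a knave, Tara is a knight, Kobi is a knave, Uma is a knave, Vik is a knave, Eli is a knave, and Milo is a knave.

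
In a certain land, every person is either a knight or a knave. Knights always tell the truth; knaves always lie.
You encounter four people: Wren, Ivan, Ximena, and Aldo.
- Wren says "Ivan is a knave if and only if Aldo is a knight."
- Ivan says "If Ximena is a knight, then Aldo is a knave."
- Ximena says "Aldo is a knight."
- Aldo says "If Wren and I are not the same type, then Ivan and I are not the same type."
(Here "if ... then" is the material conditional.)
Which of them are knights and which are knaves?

Wren is a knight, Ivan is a knave, Ximena is a knight, and Aldo is a knight.

Wren (knight): "Ivan is a knave if and only if Aldo is a knight" — true. ✓
Since Ivan is a knave, "if Ximena is a knight, then Aldo is a knave" needs to be False, which holds.
Ximena is a knight, so "Aldo is a knight" must be true — and it is.
Since Aldo is a knight, "if Wren and I are not the same type, then Ivan and I are not the same type" needs to be true, which holds.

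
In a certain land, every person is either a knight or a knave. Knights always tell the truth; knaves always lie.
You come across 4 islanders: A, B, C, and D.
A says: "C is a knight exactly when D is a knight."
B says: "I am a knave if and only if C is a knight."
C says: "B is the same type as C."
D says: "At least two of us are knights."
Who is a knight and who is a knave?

As a knave, A's statement "C is a knight exactly when D is a knight" should be false; it is.
B is a knight, and the claim "I am a knave if and only if C is a knight" is indeed True.
Since C is a knave, "B is the same type as C" needs to be false, which holds.
D is a knight, and the claim "at least two of us are knights" is indeed True.

A is a knave, B is a knight, C is a knave, and D is a knight.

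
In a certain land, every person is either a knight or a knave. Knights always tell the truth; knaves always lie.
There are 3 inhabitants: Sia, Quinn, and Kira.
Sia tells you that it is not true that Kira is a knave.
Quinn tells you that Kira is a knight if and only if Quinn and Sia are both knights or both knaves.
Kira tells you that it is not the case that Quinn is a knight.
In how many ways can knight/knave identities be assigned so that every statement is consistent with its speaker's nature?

Consistent assignments:
  Sia=knight, Quinn=knave, Kira=knight
  Sia=knave, Quinn=knight, Kira=knave

2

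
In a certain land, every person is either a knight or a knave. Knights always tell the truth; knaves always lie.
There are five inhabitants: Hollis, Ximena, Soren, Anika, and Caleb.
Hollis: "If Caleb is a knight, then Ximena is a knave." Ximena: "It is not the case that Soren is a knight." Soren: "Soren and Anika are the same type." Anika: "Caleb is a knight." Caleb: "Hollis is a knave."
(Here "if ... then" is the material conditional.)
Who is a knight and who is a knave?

Hollis is a knave, and the claim "if Caleb is a knight, then Ximena is a knave" is indeed False.
As a knight, Ximena's statement "it is not the case that Soren is a knight" should be True; it is.
As a knave, Soren's statement "Soren and Anika are the same type" should be False; it is.
Since Anika is a knight, "Caleb is a knight" needs to be True, which holds.
Caleb is a knight, so "Hollis is a knave" must be True — and it is.

Knights: Ximena, Anika, and Caleb. Knaves: Hollis and Soren.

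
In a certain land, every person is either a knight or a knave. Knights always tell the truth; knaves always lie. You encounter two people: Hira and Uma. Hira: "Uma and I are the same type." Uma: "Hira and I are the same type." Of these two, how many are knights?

2

The unique consistent assignment is Hira=knight, Uma=knight.
That has 2 knights.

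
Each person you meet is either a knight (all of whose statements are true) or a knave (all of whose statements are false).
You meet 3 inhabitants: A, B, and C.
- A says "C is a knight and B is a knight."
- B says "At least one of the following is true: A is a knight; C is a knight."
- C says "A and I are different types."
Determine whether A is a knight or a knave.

A is a knave.

Consistent assignments: {A=knave, B=knave, C=knave}
In every consistent assignment, A is a knave.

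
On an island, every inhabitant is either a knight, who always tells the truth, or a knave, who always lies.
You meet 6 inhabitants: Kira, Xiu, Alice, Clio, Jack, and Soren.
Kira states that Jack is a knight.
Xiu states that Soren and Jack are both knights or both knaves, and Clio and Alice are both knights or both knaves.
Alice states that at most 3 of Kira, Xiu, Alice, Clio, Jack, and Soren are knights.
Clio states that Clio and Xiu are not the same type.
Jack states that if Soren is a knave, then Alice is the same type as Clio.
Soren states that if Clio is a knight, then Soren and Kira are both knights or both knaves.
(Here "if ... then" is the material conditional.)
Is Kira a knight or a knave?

Kira is a knight.

Consistent assignments: {Kira=knight, Xiu=knave, Alice=knave, Clio=knight, Jack=knight, Soren=knight}
In every consistent assignment, Kira is a knight.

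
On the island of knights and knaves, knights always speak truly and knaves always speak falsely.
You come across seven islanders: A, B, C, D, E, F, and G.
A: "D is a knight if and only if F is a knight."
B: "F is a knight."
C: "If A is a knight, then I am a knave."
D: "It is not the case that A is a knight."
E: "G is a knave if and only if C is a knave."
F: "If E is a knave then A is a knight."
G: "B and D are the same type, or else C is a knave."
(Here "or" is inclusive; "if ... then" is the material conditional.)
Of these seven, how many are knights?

2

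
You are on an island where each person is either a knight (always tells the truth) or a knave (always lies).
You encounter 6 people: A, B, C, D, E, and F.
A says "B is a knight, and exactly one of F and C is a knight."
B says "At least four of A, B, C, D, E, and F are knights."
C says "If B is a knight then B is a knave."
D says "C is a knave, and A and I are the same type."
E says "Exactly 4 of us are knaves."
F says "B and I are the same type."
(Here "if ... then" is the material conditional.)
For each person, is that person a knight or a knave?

A is a knight, and the claim "B is a knight, and exactly one of F and C is a knight" is indeed True.
B (knight): "at least four of A, B, C, D, E, and F are knights" — True. ✓
C (knave): "if B is a knight then B is a knave" — False. ✓
Since D is a knight, "C is a knave, and A and I are the same type" needs to be True, which holds.
As a knave, E's statement "exactly 4 of us are knaves" should be False; it is.
F is a knight; "B and I are the same type" is True, as required.

Knights: A, B, D, and F. Knaves: C and E.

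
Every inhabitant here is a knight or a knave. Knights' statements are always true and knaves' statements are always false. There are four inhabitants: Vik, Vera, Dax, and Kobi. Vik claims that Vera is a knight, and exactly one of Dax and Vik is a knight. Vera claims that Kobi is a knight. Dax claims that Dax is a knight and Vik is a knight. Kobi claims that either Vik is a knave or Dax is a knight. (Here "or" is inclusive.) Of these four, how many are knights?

The unique consistent assignment is Vik=knave, Vera=knight, Dax=knave, Kobi=knight.
That has 2 knights.

2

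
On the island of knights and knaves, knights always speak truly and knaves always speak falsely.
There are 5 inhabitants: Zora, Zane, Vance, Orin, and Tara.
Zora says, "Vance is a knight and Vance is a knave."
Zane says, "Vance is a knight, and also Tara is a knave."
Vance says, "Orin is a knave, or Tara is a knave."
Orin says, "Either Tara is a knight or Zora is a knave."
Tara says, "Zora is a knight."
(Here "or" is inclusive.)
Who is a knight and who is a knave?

Zora is a knave, Zane is a knight, Vance is a knight, Orin is a knight, and Tara is a knave.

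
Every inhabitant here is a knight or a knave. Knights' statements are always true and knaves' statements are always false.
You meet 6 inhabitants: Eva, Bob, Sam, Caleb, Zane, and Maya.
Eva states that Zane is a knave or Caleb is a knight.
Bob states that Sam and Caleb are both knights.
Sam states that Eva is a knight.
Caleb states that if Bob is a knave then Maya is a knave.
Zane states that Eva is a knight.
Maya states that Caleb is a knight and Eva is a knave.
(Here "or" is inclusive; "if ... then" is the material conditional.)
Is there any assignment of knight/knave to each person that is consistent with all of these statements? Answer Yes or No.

Yes

One consistent assignment: Eva=knight, Bob=knight, Sam=knight, Caleb=knight, Zane=knight, Maya=knave.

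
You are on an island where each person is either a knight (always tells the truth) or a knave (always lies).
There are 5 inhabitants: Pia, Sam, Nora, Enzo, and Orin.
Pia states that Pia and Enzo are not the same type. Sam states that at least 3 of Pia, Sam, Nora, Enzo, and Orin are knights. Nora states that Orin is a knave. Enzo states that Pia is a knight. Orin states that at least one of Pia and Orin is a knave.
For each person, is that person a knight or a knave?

Suppose Pia is a knight. Then Pia's statement "Pia and Enzo are not the same type" would have to be true. Checking the 16 ways to assign the others, none is consistent with every speaker.
(For instance, with Sam=knave, Nora=knave, Enzo=knave, Orin=knight, Enzo's claim "Pia is a knight" comes out true where it would need to be false.)
So Pia must be a knave, making "Pia and Enzo are not the same type" false. Taking Pia=knave, Sam=knave, Nora=knave, Enzo=knave, Orin=knight, each remaining statement checks out:
  Sam (knave): "at least 3 of Pia, Sam, Nora, Enzo, and Orin are knights" — false. ✓
  Nora (knave): "Orin is a knave" — false. ✓
  Enzo (knave): "Pia is a knight" — false. ✓
  Orin (knight): "at least one of Pia and Orin is a knave" — true. ✓
This is the unique consistent assignment.

Pia is a knave, Sam is a knave, Nora is a knave, Enzo is a knave, and Orin is a knight.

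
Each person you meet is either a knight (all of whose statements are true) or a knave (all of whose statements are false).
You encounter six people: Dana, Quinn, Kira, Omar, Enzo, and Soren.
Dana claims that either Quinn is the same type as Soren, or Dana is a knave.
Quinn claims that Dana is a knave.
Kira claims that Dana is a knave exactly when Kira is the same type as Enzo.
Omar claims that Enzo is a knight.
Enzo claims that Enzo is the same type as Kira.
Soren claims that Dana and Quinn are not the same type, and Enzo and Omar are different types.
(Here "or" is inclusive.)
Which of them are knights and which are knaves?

Dana is a knight; "either Quinn is the same type as Soren, or Dana is a knave" is True, as required.
Quinn (knave): "Dana is a knave" — False. ✓
Kira (knight): "Dana is a knave exactly when Kira is the same type as Enzo" — True. ✓
Omar is a knave, and the claim "Enzo is a knight" is indeed False.
Enzo is a knave, so "Enzo is the same type as Kira" must be False — and it is.
Soren is a knave, so "Dana and Quinn are not the same type, and Enzo and Omar are different types" must be False — and it is.

Knights: Dana and Kira. Knaves: Quinn, Omar, Enzo, and Soren.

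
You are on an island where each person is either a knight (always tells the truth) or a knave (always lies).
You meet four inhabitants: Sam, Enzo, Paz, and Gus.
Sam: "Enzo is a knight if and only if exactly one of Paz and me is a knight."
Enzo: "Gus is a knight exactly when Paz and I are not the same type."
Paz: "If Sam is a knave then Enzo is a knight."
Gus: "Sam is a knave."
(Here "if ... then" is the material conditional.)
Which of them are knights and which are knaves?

Since Sam is a knight, "Enzo is a knight if and only if exactly one of Paz and me is a knight" needs to be True, which holds.
Enzo is a knave, so "Gus is a knight exactly when Paz and I are not the same type" must be False — and it is.
Paz is a knight, and the claim "if Sam is a knave then Enzo is a knight" is indeed True.
Gus (knave): "Sam is a knave" — False. ✓

Knights: Sam and Paz. Knaves: Enzo and Gus.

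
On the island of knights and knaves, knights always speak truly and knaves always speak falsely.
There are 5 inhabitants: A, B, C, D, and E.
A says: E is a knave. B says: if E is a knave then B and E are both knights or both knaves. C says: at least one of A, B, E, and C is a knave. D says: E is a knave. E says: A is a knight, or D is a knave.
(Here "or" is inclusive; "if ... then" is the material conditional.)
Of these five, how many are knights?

3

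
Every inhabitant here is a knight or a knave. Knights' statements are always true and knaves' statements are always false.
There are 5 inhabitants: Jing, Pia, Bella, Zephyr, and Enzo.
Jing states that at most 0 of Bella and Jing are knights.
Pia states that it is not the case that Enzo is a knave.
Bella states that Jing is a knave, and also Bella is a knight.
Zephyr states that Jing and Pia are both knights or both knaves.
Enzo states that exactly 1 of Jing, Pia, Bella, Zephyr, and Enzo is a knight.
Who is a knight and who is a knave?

Knights: Bella and Zephyr. Knaves: Jing, Pia, and Enzo.

Suppose Jing is a knight. Then Jing's statement "at most 0 of Bella and Jing are knights" would have to be true. Checking the 16 ways to assign the others, none is consistent with every speaker.
(For instance, with Pia=knave, Bella=knight, Zephyr=knight, Enzo=knave, Jing's claim "at most 0 of Bella and Jing are knights" comes out false where it would need to be true.)
So Jing must be a knave, making "at most 0 of Bella and Jing are knights" false. Taking Jing=knave, Pia=knave, Bella=knight, Zephyr=knight, Enzo=knave, each remaining statement checks out:
  Pia (knave): "it is not the case that Enzo is a knave" — false. ✓
  Bella (knight): "Jing is a knave, and also Bella is a knight" — true. ✓
  Zephyr (knight): "Jing and Pia are both knights or both knaves" — true. ✓
  Enzo (knave): "exactly 1 of Jing, Pia, Bella, Zephyr, and Enzo is a knight" — false. ✓
This is the unique consistent assignment.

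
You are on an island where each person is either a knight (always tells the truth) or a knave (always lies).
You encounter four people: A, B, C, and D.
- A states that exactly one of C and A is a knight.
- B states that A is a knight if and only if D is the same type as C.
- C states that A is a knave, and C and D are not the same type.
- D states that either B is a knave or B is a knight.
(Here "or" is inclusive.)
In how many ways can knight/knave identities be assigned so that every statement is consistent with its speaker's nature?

1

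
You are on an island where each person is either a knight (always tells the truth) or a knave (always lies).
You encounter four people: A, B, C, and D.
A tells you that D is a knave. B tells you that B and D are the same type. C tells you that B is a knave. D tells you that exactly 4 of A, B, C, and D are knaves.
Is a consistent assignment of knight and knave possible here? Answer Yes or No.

Checking all 16 assignments, each has at least one speaker whose statement's truth value contradicts their type.

No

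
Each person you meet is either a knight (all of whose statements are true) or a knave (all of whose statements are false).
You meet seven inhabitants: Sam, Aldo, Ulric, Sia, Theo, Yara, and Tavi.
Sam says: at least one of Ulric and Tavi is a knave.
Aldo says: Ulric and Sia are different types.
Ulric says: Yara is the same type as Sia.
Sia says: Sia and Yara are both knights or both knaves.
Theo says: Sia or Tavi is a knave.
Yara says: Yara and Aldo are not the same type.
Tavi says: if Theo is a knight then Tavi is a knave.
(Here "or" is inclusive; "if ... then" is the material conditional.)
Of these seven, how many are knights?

The unique consistent assignment is Sam=knave, Aldo=knave, Ulric=knight, Sia=knight, Theo=knave, Yara=knight, Tavi=knight.
That has 4 knights.

4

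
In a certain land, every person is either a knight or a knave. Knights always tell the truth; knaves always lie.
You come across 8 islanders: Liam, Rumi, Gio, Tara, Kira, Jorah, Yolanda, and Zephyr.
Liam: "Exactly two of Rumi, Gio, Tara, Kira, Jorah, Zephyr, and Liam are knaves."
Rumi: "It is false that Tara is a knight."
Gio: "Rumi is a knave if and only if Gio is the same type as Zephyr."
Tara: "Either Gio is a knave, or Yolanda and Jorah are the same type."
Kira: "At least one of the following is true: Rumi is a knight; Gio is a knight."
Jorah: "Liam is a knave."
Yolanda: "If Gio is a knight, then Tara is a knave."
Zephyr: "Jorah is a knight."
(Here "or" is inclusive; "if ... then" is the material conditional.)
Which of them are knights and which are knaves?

Knights: Tara, Jorah, Yolanda, and Zephyr. Knaves: Liam, Rumi, Gio, and Kira.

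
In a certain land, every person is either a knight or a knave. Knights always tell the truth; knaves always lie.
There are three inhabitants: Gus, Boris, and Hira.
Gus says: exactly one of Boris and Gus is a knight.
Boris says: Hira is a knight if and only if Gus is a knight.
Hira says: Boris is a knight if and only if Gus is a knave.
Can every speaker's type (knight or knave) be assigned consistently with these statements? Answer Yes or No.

No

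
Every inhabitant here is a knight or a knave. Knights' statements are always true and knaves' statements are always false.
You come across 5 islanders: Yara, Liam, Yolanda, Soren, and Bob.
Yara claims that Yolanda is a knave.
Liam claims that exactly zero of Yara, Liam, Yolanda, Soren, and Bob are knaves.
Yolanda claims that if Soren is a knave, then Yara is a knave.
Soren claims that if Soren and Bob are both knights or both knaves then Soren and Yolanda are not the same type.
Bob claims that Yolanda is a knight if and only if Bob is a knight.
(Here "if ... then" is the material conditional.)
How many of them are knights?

The unique consistent assignment is Yara=knave, Liam=knave, Yolanda=knight, Soren=knight, Bob=knave.
That has 2 knights.

2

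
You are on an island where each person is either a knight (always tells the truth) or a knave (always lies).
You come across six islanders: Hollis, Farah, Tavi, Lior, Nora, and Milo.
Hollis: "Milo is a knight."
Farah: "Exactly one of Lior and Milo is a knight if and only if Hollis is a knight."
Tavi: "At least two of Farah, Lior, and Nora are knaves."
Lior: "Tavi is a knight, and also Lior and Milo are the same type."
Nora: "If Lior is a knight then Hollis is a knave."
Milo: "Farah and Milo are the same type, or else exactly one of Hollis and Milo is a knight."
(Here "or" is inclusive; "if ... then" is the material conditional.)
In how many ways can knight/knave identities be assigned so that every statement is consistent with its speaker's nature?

2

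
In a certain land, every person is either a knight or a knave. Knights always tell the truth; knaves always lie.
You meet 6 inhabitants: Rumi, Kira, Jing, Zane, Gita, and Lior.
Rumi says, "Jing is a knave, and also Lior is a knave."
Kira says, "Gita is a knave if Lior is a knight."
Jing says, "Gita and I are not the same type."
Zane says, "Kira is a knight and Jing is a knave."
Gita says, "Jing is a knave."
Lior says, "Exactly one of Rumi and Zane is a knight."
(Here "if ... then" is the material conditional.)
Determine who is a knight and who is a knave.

Rumi (knave): "Jing is a knave, and also Lior is a knave" — false. ✓
Kira is a knight, and the claim "Gita is a knave if Lior is a knight" is indeed true.
Jing is a knight, so "Gita and I are not the same type" must be true — and it is.
Since Zane is a knave, "Kira is a knight and Jing is a knave" needs to be false, which holds.
Gita is a knave; "Jing is a knave" is false, as required.
As a knave, Lior's statement "exactly one of Rumi and Zane is a knight" should be false; it is.

Knights: Kira and Jing. Knaves: Rumi, Zane, Gita, and Lior.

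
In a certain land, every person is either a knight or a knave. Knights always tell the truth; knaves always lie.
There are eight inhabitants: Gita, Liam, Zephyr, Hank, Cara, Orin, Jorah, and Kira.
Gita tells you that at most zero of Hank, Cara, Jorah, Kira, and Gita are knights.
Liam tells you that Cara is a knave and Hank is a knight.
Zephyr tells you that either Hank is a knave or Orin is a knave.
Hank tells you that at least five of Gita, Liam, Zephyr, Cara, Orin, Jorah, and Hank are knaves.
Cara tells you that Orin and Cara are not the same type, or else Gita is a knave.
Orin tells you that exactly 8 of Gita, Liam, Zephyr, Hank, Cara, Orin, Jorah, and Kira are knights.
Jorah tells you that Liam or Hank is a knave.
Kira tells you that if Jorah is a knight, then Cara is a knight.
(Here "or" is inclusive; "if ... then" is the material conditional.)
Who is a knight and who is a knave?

Knights: Zephyr, Cara, Jorah, and Kira. Knaves: Gita, Liam, Hank, and Orin.

As a knave, Gita's statement "at most zero of Hank, Cara, Jorah, Kira, and Gita are knights" should be False; it is.
Liam is a knave, so "Cara is a knave and Hank is a knight" must be False — and it is.
As a knight, Zephyr's statement "either Hank is a knave or Orin is a knave" should be True; it is.
Hank is a knave, and the claim "at least five of Gita, Liam, Zephyr, Cara, Orin, Jorah, and Hank are knaves" is indeed False.
Cara is a knight; "Orin and Cara are not the same type, or else Gita is a knave" is True, as required.
Orin is a knave; "exactly 8 of Gita, Liam, Zephyr, Hank, Cara, Orin, Jorah, and Kira are knights" is False, as required.
As a knight, Jorah's statement "Liam or Hank is a knave" should be True; it is.
As a knight, Kira's statement "if Jorah is a knight, then Cara is a knight" should be True; it is.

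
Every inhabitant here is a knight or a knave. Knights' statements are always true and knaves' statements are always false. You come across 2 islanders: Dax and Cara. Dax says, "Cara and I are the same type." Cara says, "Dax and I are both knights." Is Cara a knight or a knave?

Cara is a knight.

Consistent assignments: {Dax=knight, Cara=knight}
In every consistent assignment, Cara is a knight.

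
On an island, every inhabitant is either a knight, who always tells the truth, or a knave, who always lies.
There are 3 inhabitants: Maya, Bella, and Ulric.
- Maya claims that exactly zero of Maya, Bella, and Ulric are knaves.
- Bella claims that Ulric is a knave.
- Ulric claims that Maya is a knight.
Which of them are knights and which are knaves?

As a knave, Maya's statement "exactly zero of Maya, Bella, and Ulric are knaves" should be false; it is.
Since Bella is a knight, "Ulric is a knave" needs to be true, which holds.
Ulric (knave): "Maya is a knight" — false. ✓

Maya is a knave, Bella is a knight, and Ulric is a knave.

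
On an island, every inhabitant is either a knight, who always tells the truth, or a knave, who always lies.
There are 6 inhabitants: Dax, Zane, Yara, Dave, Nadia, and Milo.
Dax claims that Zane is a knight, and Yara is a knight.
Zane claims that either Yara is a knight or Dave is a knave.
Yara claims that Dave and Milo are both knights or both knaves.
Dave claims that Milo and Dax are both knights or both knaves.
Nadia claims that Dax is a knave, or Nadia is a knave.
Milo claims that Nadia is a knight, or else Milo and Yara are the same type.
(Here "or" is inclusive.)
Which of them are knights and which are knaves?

Dax is a knave; "Zane is a knight, and Yara is a knight" is False, as required.
Since Zane is a knight, "either Yara is a knight or Dave is a knave" needs to be True, which holds.
Yara is a knave, so "Dave and Milo are both knights or both knaves" must be False — and it is.
As a knave, Dave's statement "Milo and Dax are both knights or both knaves" should be False; it is.
As a knight, Nadia's statement "Dax is a knave, or Nadia is a knave" should be True; it is.
Milo is a knight, and the claim "Nadia is a knight, or else Milo and Yara are the same type" is indeed True.

Dax is a knave, Zane is a knight, Yara is a knave, Dave is a knave, Nadia is a knight, and Milo is a knight.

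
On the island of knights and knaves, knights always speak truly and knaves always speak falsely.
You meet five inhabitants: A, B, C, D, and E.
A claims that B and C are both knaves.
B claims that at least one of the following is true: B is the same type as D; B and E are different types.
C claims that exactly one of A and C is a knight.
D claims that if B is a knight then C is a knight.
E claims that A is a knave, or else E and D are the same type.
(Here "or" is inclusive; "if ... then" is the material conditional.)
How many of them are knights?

4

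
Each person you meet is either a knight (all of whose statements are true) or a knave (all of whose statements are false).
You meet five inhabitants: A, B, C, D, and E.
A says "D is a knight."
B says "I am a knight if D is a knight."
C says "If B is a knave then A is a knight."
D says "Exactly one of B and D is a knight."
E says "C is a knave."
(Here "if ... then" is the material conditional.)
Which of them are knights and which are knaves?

Suppose A is a knave. Then A's statement "D is a knight" would have to be false. Checking the 16 ways to assign the others, none is consistent with every speaker.
(For instance, with B=knave, C=knight, D=knight, E=knave, A's claim "D is a knight" comes out true where it would need to be false.)
So A must be a knight, making "D is a knight" true. Taking A=knight, B=knave, C=knight, D=knight, E=knave, each remaining statement checks out:
  B (knave): "I am a knight if D is a knight" — false. ✓
  C (knight): "if B is a knave then A is a knight" — true. ✓
  D (knight): "exactly one of B and D is a knight" — true. ✓
  E (knave): "C is a knave" — false. ✓
This is the unique consistent assignment.

A is a knight, B is a knave, C is a knight, D is a knight, and E is a knave.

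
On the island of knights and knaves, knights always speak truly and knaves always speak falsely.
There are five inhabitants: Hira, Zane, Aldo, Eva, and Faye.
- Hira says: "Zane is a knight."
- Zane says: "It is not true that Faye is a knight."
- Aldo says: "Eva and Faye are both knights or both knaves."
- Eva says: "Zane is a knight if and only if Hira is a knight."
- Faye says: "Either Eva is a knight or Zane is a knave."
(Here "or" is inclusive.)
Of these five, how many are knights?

3

The unique consistent assignment is Hira=knave, Zane=knave, Aldo=knight, Eva=knight, Faye=knight.
That has 3 knights.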